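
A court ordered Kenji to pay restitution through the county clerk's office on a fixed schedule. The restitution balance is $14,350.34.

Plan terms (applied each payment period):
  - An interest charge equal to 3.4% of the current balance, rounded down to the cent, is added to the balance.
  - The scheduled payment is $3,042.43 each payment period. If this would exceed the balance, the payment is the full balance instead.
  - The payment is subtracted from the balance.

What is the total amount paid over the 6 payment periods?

Payment period 1: $14,350.34 +$487.91 interest = $14,838.25; pay $3,042.43 → $11,795.82
Payment period 2: $11,795.82 +$401.05 interest = $12,196.87; pay $3,042.43 → $9,154.44
Payment period 3: $9,154.44 +$311.25 interest = $9,465.69; pay $3,042.43 → $6,423.26
Payment period 4: $6,423.26 +$218.39 interest = $6,641.65; pay $3,042.43 → $3,599.22
Payment period 5: $3,599.22 +$122.37 interest = $3,721.59; pay $3,042.43 → $679.16
Payment period 6: $679.16 +$23.09 interest = $702.25; pay $702.25 → $0.00
Total paid: $15,914.40

$15,914.40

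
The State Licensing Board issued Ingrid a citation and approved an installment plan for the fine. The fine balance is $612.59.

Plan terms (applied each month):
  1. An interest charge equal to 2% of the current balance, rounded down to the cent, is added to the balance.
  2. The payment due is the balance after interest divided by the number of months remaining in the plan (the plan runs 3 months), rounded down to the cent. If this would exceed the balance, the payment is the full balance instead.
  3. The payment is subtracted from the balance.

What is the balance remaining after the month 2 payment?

Month 1: opening $612.59; interest $12.25 → $624.84; payment $208.28; balance $416.56
Month 2: opening $416.56; interest $8.33 → $424.89; payment $212.44; balance $212.45

$212.45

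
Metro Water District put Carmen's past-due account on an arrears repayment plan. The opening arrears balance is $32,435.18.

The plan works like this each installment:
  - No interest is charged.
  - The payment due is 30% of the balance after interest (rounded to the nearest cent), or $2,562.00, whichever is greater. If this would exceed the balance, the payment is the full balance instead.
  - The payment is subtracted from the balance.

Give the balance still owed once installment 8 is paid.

Installment 1: opening $32,435.18; payment $9,730.55; balance $22,704.63
Installment 2: opening $22,704.63; payment $6,811.39; balance $15,893.24
Installment 3: opening $15,893.24; payment $4,767.97; balance $11,125.27
Installment 4: opening $11,125.27; payment $3,337.58; balance $7,787.69
Installment 5: opening $7,787.69; payment $2,562.00; balance $5,225.69
Installment 6: opening $5,225.69; payment $2,562.00; balance $2,663.69
Installment 7: opening $2,663.69; payment $2,562.00; balance $101.69
Installment 8: opening $101.69; payment $101.69; balance $0.00

$0.00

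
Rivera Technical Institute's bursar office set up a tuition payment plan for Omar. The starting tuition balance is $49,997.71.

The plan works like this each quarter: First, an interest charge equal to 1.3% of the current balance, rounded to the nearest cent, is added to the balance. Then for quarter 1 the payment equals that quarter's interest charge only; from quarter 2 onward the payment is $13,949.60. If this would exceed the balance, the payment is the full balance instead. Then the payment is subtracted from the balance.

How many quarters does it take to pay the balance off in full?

5

Quarter 1: opening $49,997.71; interest $649.97 → $50,647.68; payment $649.97; balance $49,997.71
Quarter 2: opening $49,997.71; interest $649.97 → $50,647.68; payment $13,949.60; balance $36,698.08
Quarter 3: opening $36,698.08; interest $477.08 → $37,175.16; payment $13,949.60; balance $23,225.56
Quarter 4: opening $23,225.56; interest $301.93 → $23,527.49; payment $13,949.60; balance $9,577.89
Quarter 5: opening $9,577.89; interest $124.51 → $9,702.40; payment $9,702.40; balance $0.00
Balance reaches $0.00 in quarter 5.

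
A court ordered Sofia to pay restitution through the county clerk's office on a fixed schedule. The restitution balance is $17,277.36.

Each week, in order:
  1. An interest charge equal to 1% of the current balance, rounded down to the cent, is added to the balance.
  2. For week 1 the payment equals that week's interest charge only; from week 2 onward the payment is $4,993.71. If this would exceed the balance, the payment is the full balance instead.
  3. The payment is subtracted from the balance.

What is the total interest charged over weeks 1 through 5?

$572.66

Week 1: opening $17,277.36; interest $172.77 → $17,450.13; payment $172.77; balance $17,277.36
Week 2: opening $17,277.36; interest $172.77 → $17,450.13; payment $4,993.71; balance $12,456.42
Week 3: opening $12,456.42; interest $124.56 → $12,580.98; payment $4,993.71; balance $7,587.27
Week 4: opening $7,587.27; interest $75.87 → $7,663.14; payment $4,993.71; balance $2,669.43
Week 5: opening $2,669.43; interest $26.69 → $2,696.12; payment $2,696.12; balance $0.00
Total interest: $172.77 + $172.77 + $124.56 + $75.87 + $26.69 = $572.66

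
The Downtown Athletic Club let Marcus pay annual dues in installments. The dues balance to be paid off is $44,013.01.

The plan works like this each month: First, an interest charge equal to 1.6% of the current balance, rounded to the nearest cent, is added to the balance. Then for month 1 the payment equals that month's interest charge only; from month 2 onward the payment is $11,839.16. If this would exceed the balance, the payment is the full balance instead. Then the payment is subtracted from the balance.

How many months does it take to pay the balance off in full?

Month 1: opening $44,013.01; interest $704.21 → $44,717.22; payment $704.21; balance $44,013.01
Month 2: opening $44,013.01; interest $704.21 → $44,717.22; payment $11,839.16; balance $32,878.06
Month 3: opening $32,878.06; interest $526.05 → $33,404.11; payment $11,839.16; balance $21,564.95
Month 4: opening $21,564.95; interest $345.04 → $21,909.99; payment $11,839.16; balance $10,070.83
Month 5: opening $10,070.83; interest $161.13 → $10,231.96; payment $10,231.96; balance $0.00
Balance reaches $0.00 in month 5.

5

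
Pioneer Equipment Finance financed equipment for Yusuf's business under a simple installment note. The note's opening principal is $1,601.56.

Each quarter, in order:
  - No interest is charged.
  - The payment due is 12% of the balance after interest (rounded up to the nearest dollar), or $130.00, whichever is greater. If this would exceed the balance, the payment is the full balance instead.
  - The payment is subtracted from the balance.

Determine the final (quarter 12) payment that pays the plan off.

Quarter 1: $1,601.56 − $193.00 → $1,408.56
Quarter 2: $1,408.56 − $170.00 → $1,238.56
Quarter 3: $1,238.56 − $149.00 → $1,089.56
Quarter 4: $1,089.56 − $131.00 → $958.56
Quarter 5: $958.56 − $130.00 → $828.56
Quarter 6: $828.56 − $130.00 → $698.56
Quarter 7: $698.56 − $130.00 → $568.56
Quarter 8: $568.56 − $130.00 → $438.56
Quarter 9: $438.56 − $130.00 → $308.56
Quarter 10: $308.56 − $130.00 → $178.56
Quarter 11: $178.56 − $130.00 → $48.56
Quarter 12: $48.56 − $48.56 → $0.00

$48.56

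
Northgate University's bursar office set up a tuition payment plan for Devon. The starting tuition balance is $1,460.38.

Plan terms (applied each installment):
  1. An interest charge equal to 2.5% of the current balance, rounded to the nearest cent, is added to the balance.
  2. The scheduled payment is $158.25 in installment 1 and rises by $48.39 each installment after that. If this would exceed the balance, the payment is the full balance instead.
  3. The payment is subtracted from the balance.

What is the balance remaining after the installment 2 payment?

# | Opening | Interest | Payment | End bal
1 | $1,460.38 | $36.51 | $158.25 | $1,338.64
2 | $1,338.64 | $33.47 | $206.64 | $1,165.47

$1,165.47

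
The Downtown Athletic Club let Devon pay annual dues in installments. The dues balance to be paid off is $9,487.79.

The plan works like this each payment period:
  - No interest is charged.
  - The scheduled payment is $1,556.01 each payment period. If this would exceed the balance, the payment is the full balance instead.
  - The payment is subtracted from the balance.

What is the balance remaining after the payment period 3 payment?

# | Opening | Payment | End bal
1 | $9,487.79 | $1,556.01 | $7,931.78
2 | $7,931.78 | $1,556.01 | $6,375.77
3 | $6,375.77 | $1,556.01 | $4,819.76

$4,819.76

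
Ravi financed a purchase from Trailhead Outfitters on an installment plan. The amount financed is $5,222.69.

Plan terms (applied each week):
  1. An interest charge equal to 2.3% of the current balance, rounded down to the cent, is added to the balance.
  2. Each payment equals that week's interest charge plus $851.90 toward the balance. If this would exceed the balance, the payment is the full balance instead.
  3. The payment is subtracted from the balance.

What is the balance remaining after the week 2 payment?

$3,518.89

# | Opening | Interest | Payment | End bal
1 | $5,222.69 | $120.12 | $972.02 | $4,370.79
2 | $4,370.79 | $100.52 | $952.42 | $3,518.89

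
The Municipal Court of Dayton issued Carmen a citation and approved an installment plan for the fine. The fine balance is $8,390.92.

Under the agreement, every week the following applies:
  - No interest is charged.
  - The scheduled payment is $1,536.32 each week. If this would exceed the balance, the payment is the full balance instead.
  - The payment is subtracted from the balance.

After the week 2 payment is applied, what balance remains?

$5,318.28

Week 1: opening $8,390.92; payment $1,536.32; balance $6,854.60
Week 2: opening $6,854.60; payment $1,536.32; balance $5,318.28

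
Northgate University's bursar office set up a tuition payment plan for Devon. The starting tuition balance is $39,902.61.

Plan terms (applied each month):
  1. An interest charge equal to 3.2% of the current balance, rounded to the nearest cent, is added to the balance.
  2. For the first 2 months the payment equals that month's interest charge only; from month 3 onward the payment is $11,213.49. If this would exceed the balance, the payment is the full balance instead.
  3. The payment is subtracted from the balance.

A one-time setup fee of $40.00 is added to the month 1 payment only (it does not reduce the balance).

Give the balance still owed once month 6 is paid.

Month 1: opening $39,902.61; interest $1,276.88 → $41,179.49; payment $1,276.88 (+ $40.00 fee); balance $39,902.61
Month 2: opening $39,902.61; interest $1,276.88 → $41,179.49; payment $1,276.88; balance $39,902.61
Month 3: opening $39,902.61; interest $1,276.88 → $41,179.49; payment $11,213.49; balance $29,966.00
Month 4: opening $29,966.00; interest $958.91 → $30,924.91; payment $11,213.49; balance $19,711.42
Month 5: opening $19,711.42; interest $630.77 → $20,342.19; payment $11,213.49; balance $9,128.70
Month 6: opening $9,128.70; interest $292.12 → $9,420.82; payment $9,420.82; balance $0.00

$0.00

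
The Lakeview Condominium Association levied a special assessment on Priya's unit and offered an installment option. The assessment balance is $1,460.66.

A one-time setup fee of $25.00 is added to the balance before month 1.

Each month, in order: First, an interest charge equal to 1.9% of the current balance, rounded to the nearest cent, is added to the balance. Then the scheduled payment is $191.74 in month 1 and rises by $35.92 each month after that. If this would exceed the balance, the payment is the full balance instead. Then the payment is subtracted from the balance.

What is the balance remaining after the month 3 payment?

$877.30

Month 1: opening $1,485.66; interest $28.23 → $1,513.89; payment $191.74; balance $1,322.15
Month 2: opening $1,322.15; interest $25.12 → $1,347.27; payment $227.66; balance $1,119.61
Month 3: opening $1,119.61; interest $21.27 → $1,140.88; payment $263.58; balance $877.30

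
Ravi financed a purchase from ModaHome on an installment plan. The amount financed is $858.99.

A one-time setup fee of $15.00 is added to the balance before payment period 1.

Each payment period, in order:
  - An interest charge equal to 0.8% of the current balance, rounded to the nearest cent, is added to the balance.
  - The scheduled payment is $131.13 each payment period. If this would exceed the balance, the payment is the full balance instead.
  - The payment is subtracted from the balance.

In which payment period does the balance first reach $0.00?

Payment period 1: opening $873.99; interest $6.99 → $880.98; payment $131.13; balance $749.85
Payment period 2: opening $749.85; interest $6.00 → $755.85; payment $131.13; balance $624.72
Payment period 3: opening $624.72; interest $5.00 → $629.72; payment $131.13; balance $498.59
Payment period 4: opening $498.59; interest $3.99 → $502.58; payment $131.13; balance $371.45
Payment period 5: opening $371.45; interest $2.97 → $374.42; payment $131.13; balance $243.29
Payment period 6: opening $243.29; interest $1.95 → $245.24; payment $131.13; balance $114.11
Payment period 7: opening $114.11; interest $0.91 → $115.02; payment $115.02; balance $0.00
Balance reaches $0.00 in payment period 7.

7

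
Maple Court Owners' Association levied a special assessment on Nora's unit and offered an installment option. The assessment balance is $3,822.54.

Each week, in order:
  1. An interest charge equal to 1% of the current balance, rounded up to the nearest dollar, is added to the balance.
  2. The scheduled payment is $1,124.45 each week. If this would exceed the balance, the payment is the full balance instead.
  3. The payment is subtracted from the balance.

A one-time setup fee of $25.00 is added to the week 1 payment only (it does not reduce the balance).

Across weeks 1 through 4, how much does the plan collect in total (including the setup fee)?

Week 1: opening $3,822.54; interest $39.00 → $3,861.54; payment $1,124.45 (+ $25.00 fee); balance $2,737.09
Week 2: opening $2,737.09; interest $28.00 → $2,765.09; payment $1,124.45; balance $1,640.64
Week 3: opening $1,640.64; interest $17.00 → $1,657.64; payment $1,124.45; balance $533.19
Week 4: opening $533.19; interest $6.00 → $539.19; payment $539.19; balance $0.00
Total paid: $3,937.54

$3,937.54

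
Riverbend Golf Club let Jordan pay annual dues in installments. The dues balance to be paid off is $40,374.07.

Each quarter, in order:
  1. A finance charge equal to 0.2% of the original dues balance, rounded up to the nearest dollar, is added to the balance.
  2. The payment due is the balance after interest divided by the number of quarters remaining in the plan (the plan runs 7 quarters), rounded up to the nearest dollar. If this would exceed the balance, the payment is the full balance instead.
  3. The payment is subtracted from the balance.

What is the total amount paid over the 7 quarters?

Quarter 1: opening $40,374.07; interest $81.00 → $40,455.07; payment $5,780.00; balance $34,675.07
Quarter 2: opening $34,675.07; interest $81.00 → $34,756.07; payment $5,793.00; balance $28,963.07
Quarter 3: opening $28,963.07; interest $81.00 → $29,044.07; payment $5,809.00; balance $23,235.07
Quarter 4: opening $23,235.07; interest $81.00 → $23,316.07; payment $5,830.00; balance $17,486.07
Quarter 5: opening $17,486.07; interest $81.00 → $17,567.07; payment $5,856.00; balance $11,711.07
Quarter 6: opening $11,711.07; interest $81.00 → $11,792.07; payment $5,897.00; balance $5,895.07
Quarter 7: opening $5,895.07; interest $81.00 → $5,976.07; payment $5,976.07; balance $0.00
Total paid: $40,941.07

$40,941.07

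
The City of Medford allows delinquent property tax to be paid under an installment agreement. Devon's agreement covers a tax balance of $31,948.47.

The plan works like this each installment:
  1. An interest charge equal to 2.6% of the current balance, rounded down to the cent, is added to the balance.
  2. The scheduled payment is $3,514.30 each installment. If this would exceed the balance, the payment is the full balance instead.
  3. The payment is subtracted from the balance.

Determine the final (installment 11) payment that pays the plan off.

Installment 1: opening $31,948.47; interest $830.66 → $32,779.13; payment $3,514.30; balance $29,264.83
Installment 2: opening $29,264.83; interest $760.88 → $30,025.71; payment $3,514.30; balance $26,511.41
Installment 3: opening $26,511.41; interest $689.29 → $27,200.70; payment $3,514.30; balance $23,686.40
Installment 4: opening $23,686.40; interest $615.84 → $24,302.24; payment $3,514.30; balance $20,787.94
Installment 5: opening $20,787.94; interest $540.48 → $21,328.42; payment $3,514.30; balance $17,814.12
Installment 6: opening $17,814.12; interest $463.16 → $18,277.28; payment $3,514.30; balance $14,762.98
Installment 7: opening $14,762.98; interest $383.83 → $15,146.81; payment $3,514.30; balance $11,632.51
Installment 8: opening $11,632.51; interest $302.44 → $11,934.95; payment $3,514.30; balance $8,420.65
Installment 9: opening $8,420.65; interest $218.93 → $8,639.58; payment $3,514.30; balance $5,125.28
Installment 10: opening $5,125.28; interest $133.25 → $5,258.53; payment $3,514.30; balance $1,744.23
Installment 11: opening $1,744.23; interest $45.34 → $1,789.57; payment $1,789.57; balance $0.00

$1,789.57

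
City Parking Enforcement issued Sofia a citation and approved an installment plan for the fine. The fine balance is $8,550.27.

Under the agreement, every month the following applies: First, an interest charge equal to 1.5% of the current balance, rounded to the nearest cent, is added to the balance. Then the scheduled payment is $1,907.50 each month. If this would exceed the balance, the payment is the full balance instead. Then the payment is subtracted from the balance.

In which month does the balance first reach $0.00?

Month 1: opening $8,550.27; interest $128.25 → $8,678.52; payment $1,907.50; balance $6,771.02
Month 2: opening $6,771.02; interest $101.57 → $6,872.59; payment $1,907.50; balance $4,965.09
Month 3: opening $4,965.09; interest $74.48 → $5,039.57; payment $1,907.50; balance $3,132.07
Month 4: opening $3,132.07; interest $46.98 → $3,179.05; payment $1,907.50; balance $1,271.55
Month 5: opening $1,271.55; interest $19.07 → $1,290.62; payment $1,290.62; balance $0.00
Balance reaches $0.00 in month 5.

5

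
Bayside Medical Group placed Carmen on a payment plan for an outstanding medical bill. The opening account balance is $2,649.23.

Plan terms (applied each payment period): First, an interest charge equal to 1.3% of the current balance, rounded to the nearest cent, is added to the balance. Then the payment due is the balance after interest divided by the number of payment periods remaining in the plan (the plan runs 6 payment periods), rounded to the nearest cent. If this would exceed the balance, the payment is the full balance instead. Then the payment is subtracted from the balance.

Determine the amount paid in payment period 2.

$453.09

Payment period 1: opening $2,649.23; interest $34.44 → $2,683.67; payment $447.28; balance $2,236.39
Payment period 2: opening $2,236.39; interest $29.07 → $2,265.46; payment $453.09; balance $1,812.37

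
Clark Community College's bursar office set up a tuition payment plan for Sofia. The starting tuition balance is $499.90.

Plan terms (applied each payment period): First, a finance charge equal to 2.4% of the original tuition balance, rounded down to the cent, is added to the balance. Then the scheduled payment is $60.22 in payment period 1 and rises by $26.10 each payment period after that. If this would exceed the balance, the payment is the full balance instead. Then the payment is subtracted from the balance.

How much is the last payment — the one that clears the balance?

$162.37

Payment period 1: $499.90 +$11.99 interest = $511.89; pay $60.22 → $451.67
Payment period 2: $451.67 +$11.99 interest = $463.66; pay $86.32 → $377.34
Payment period 3: $377.34 +$11.99 interest = $389.33; pay $112.42 → $276.91
Payment period 4: $276.91 +$11.99 interest = $288.90; pay $138.52 → $150.38
Payment period 5: $150.38 +$11.99 interest = $162.37; pay $162.37 → $0.00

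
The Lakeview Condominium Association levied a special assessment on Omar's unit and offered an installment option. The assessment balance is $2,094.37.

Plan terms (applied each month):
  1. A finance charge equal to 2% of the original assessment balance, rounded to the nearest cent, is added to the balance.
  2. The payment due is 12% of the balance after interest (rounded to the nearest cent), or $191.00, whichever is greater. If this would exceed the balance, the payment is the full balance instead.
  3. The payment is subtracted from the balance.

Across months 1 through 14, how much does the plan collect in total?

Month 1: opening $2,094.37; interest $41.89 → $2,136.26; payment $256.35; balance $1,879.91
Month 2: opening $1,879.91; interest $41.89 → $1,921.80; payment $230.62; balance $1,691.18
Month 3: opening $1,691.18; interest $41.89 → $1,733.07; payment $207.97; balance $1,525.10
Month 4: opening $1,525.10; interest $41.89 → $1,566.99; payment $191.00; balance $1,375.99
Month 5: opening $1,375.99; interest $41.89 → $1,417.88; payment $191.00; balance $1,226.88
Month 6: opening $1,226.88; interest $41.89 → $1,268.77; payment $191.00; balance $1,077.77
Month 7: opening $1,077.77; interest $41.89 → $1,119.66; payment $191.00; balance $928.66
Month 8: opening $928.66; interest $41.89 → $970.55; payment $191.00; balance $779.55
Month 9: opening $779.55; interest $41.89 → $821.44; payment $191.00; balance $630.44
Month 10: opening $630.44; interest $41.89 → $672.33; payment $191.00; balance $481.33
Month 11: opening $481.33; interest $41.89 → $523.22; payment $191.00; balance $332.22
Month 12: opening $332.22; interest $41.89 → $374.11; payment $191.00; balance $183.11
Month 13: opening $183.11; interest $41.89 → $225.00; payment $191.00; balance $34.00
Month 14: opening $34.00; interest $41.89 → $75.89; payment $75.89; balance $0.00
Total paid: $2,680.83

$2,680.83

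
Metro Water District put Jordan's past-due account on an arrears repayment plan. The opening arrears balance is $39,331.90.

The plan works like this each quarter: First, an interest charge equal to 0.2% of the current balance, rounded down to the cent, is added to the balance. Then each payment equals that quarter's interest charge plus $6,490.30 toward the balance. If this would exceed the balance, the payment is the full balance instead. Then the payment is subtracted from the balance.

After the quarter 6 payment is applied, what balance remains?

$390.10

Quarter 1: opening $39,331.90; interest $78.66 → $39,410.56; payment $6,568.96; balance $32,841.60
Quarter 2: opening $32,841.60; interest $65.68 → $32,907.28; payment $6,555.98; balance $26,351.30
Quarter 3: opening $26,351.30; interest $52.70 → $26,404.00; payment $6,543.00; balance $19,861.00
Quarter 4: opening $19,861.00; interest $39.72 → $19,900.72; payment $6,530.02; balance $13,370.70
Quarter 5: opening $13,370.70; interest $26.74 → $13,397.44; payment $6,517.04; balance $6,880.40
Quarter 6: opening $6,880.40; interest $13.76 → $6,894.16; payment $6,504.06; balance $390.10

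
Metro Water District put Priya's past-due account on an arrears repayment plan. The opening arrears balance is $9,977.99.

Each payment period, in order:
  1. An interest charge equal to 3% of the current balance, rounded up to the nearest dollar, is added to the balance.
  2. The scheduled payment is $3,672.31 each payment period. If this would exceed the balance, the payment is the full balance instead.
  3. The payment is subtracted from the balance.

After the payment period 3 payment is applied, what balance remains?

$0.00

# | Opening | Interest | Payment | End bal
1 | $9,977.99 | $300.00 | $3,672.31 | $6,605.68
2 | $6,605.68 | $199.00 | $3,672.31 | $3,132.37
3 | $3,132.37 | $94.00 | $3,226.37 | $0.00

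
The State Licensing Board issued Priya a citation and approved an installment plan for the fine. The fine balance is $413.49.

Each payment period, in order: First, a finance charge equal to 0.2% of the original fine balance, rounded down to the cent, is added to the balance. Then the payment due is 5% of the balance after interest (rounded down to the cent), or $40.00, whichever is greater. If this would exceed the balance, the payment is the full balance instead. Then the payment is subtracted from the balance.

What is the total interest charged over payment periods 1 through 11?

# | Opening | Interest | Payment | End bal
1 | $413.49 | $0.82 | $40.00 | $374.31
2 | $374.31 | $0.82 | $40.00 | $335.13
3 | $335.13 | $0.82 | $40.00 | $295.95
4 | $295.95 | $0.82 | $40.00 | $256.77
5 | $256.77 | $0.82 | $40.00 | $217.59
6 | $217.59 | $0.82 | $40.00 | $178.41
7 | $178.41 | $0.82 | $40.00 | $139.23
8 | $139.23 | $0.82 | $40.00 | $100.05
9 | $100.05 | $0.82 | $40.00 | $60.87
10 | $60.87 | $0.82 | $40.00 | $21.69
11 | $21.69 | $0.82 | $22.51 | $0.00
Total interest: $0.82 + $0.82 + $0.82 + $0.82 + $0.82 + $0.82 + $0.82 + $0.82 + $0.82 + $0.82 + $0.82 = $9.02

$9.02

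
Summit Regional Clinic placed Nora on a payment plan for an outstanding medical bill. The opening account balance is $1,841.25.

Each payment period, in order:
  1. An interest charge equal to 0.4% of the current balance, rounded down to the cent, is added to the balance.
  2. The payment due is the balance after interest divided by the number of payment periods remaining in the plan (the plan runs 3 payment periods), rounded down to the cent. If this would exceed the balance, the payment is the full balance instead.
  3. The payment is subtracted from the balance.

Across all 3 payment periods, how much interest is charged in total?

$14.75

# | Opening | Interest | Payment | End bal
1 | $1,841.25 | $7.36 | $616.20 | $1,232.41
2 | $1,232.41 | $4.92 | $618.66 | $618.67
3 | $618.67 | $2.47 | $621.14 | $0.00
Total interest: $7.36 + $4.92 + $2.47 = $14.75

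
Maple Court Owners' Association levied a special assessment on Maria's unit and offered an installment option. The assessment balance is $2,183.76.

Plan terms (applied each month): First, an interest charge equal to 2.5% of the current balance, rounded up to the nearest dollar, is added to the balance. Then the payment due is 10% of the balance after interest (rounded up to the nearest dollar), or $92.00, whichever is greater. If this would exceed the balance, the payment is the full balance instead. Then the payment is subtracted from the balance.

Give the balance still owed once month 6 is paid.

$1,345.76

# | Opening | Interest | Payment | End bal
1 | $2,183.76 | $55.00 | $224.00 | $2,014.76
2 | $2,014.76 | $51.00 | $207.00 | $1,858.76
3 | $1,858.76 | $47.00 | $191.00 | $1,714.76
4 | $1,714.76 | $43.00 | $176.00 | $1,581.76
5 | $1,581.76 | $40.00 | $163.00 | $1,458.76
6 | $1,458.76 | $37.00 | $150.00 | $1,345.76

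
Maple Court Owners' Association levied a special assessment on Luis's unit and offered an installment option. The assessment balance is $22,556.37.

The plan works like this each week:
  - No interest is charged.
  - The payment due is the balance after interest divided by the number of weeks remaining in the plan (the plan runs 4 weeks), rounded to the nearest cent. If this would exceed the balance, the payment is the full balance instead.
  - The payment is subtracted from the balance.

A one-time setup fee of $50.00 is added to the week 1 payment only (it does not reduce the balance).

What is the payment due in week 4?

$5,639.09

# | Opening | Payment | Fee | End bal
1 | $22,556.37 | $5,639.09 | $50.00 | $16,917.28
2 | $16,917.28 | $5,639.09 | — | $11,278.19
3 | $11,278.19 | $5,639.10 | — | $5,639.09
4 | $5,639.09 | $5,639.09 | — | $0.00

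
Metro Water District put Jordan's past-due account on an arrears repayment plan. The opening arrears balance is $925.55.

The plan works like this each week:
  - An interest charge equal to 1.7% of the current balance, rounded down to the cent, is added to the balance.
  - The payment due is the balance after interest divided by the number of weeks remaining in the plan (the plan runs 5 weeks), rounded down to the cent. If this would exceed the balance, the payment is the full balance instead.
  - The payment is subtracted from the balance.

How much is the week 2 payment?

Week 1: $925.55 +$15.73 interest = $941.28; pay $188.25 → $753.03
Week 2: $753.03 +$12.80 interest = $765.83; pay $191.45 → $574.38

$191.45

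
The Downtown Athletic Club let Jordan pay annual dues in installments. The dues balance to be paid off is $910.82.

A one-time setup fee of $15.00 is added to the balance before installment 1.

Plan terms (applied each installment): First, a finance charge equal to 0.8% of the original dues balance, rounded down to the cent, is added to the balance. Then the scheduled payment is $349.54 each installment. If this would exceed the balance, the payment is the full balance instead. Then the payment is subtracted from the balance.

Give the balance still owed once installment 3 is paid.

$0.00

Installment 1: opening $925.82; interest $7.28 → $933.10; payment $349.54; balance $583.56
Installment 2: opening $583.56; interest $7.28 → $590.84; payment $349.54; balance $241.30
Installment 3: opening $241.30; interest $7.28 → $248.58; payment $248.58; balance $0.00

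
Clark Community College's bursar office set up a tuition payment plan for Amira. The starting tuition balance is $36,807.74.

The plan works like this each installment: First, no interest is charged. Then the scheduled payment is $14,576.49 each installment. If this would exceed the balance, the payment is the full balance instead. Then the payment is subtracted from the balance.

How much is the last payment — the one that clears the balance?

Installment 1: opening $36,807.74; payment $14,576.49; balance $22,231.25
Installment 2: opening $22,231.25; payment $14,576.49; balance $7,654.76
Installment 3: opening $7,654.76; payment $7,654.76; balance $0.00

$7,654.76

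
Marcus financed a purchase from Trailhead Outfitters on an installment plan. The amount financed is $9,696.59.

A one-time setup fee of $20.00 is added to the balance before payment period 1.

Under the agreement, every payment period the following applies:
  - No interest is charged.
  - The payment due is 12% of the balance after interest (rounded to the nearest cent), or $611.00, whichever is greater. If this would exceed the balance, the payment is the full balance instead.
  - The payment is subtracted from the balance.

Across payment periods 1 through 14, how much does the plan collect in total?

# | Opening | Payment | End bal
1 | $9,716.59 | $1,165.99 | $8,550.60
2 | $8,550.60 | $1,026.07 | $7,524.53
3 | $7,524.53 | $902.94 | $6,621.59
4 | $6,621.59 | $794.59 | $5,827.00
5 | $5,827.00 | $699.24 | $5,127.76
6 | $5,127.76 | $615.33 | $4,512.43
7 | $4,512.43 | $611.00 | $3,901.43
8 | $3,901.43 | $611.00 | $3,290.43
9 | $3,290.43 | $611.00 | $2,679.43
10 | $2,679.43 | $611.00 | $2,068.43
11 | $2,068.43 | $611.00 | $1,457.43
12 | $1,457.43 | $611.00 | $846.43
13 | $846.43 | $611.00 | $235.43
14 | $235.43 | $235.43 | $0.00
Total paid: $9,716.59

$9,716.59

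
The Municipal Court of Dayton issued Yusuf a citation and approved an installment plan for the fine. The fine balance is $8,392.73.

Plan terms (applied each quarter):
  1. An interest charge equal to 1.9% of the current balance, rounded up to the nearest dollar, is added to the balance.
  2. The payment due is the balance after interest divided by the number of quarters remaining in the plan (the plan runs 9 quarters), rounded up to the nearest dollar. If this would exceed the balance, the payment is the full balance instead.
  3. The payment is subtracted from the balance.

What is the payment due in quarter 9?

Quarter 1: $8,392.73 +$160.00 interest = $8,552.73; pay $951.00 → $7,601.73
Quarter 2: $7,601.73 +$145.00 interest = $7,746.73; pay $969.00 → $6,777.73
Quarter 3: $6,777.73 +$129.00 interest = $6,906.73; pay $987.00 → $5,919.73
Quarter 4: $5,919.73 +$113.00 interest = $6,032.73; pay $1,006.00 → $5,026.73
Quarter 5: $5,026.73 +$96.00 interest = $5,122.73; pay $1,025.00 → $4,097.73
Quarter 6: $4,097.73 +$78.00 interest = $4,175.73; pay $1,044.00 → $3,131.73
Quarter 7: $3,131.73 +$60.00 interest = $3,191.73; pay $1,064.00 → $2,127.73
Quarter 8: $2,127.73 +$41.00 interest = $2,168.73; pay $1,085.00 → $1,083.73
Quarter 9: $1,083.73 +$21.00 interest = $1,104.73; pay $1,104.73 → $0.00

$1,104.73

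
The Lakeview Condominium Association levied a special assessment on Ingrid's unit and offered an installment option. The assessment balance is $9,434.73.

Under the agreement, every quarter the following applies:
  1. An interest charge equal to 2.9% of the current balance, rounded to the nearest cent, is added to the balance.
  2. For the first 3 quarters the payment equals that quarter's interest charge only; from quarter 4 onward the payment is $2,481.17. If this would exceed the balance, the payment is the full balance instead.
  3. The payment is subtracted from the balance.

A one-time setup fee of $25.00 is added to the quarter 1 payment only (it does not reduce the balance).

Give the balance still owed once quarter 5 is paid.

$4,955.59

Quarter 1: opening $9,434.73; interest $273.61 → $9,708.34; payment $273.61 (+ $25.00 fee); balance $9,434.73
Quarter 2: opening $9,434.73; interest $273.61 → $9,708.34; payment $273.61; balance $9,434.73
Quarter 3: opening $9,434.73; interest $273.61 → $9,708.34; payment $273.61; balance $9,434.73
Quarter 4: opening $9,434.73; interest $273.61 → $9,708.34; payment $2,481.17; balance $7,227.17
Quarter 5: opening $7,227.17; interest $209.59 → $7,436.76; payment $2,481.17; balance $4,955.59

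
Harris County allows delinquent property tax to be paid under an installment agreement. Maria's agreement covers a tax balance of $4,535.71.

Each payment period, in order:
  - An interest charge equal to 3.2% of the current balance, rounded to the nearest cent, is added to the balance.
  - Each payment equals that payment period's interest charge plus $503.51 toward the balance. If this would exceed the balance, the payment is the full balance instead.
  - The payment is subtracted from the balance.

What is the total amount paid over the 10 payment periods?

$5,262.08

# | Opening | Interest | Payment | End bal
1 | $4,535.71 | $145.14 | $648.65 | $4,032.20
2 | $4,032.20 | $129.03 | $632.54 | $3,528.69
3 | $3,528.69 | $112.92 | $616.43 | $3,025.18
4 | $3,025.18 | $96.81 | $600.32 | $2,521.67
5 | $2,521.67 | $80.69 | $584.20 | $2,018.16
6 | $2,018.16 | $64.58 | $568.09 | $1,514.65
7 | $1,514.65 | $48.47 | $551.98 | $1,011.14
8 | $1,011.14 | $32.36 | $535.87 | $507.63
9 | $507.63 | $16.24 | $519.75 | $4.12
10 | $4.12 | $0.13 | $4.25 | $0.00
Total paid: $5,262.08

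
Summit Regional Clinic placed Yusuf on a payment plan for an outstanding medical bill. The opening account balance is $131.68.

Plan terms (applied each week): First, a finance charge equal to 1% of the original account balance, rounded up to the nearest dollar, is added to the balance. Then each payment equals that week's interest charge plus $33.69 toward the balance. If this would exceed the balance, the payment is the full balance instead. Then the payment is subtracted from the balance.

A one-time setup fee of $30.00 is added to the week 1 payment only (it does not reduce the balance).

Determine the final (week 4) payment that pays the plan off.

$32.61

Week 1: opening $131.68; interest $2.00 → $133.68; payment $35.69 (+ $30.00 fee); balance $97.99
Week 2: opening $97.99; interest $2.00 → $99.99; payment $35.69; balance $64.30
Week 3: opening $64.30; interest $2.00 → $66.30; payment $35.69; balance $30.61
Week 4: opening $30.61; interest $2.00 → $32.61; payment $32.61; balance $0.00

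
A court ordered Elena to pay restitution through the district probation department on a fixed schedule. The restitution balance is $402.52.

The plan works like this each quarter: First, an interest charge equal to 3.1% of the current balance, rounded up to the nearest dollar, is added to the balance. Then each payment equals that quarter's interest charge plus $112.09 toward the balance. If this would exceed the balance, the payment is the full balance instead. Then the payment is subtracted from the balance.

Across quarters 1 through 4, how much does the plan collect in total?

Quarter 1: $402.52 +$13.00 interest = $415.52; pay $125.09 → $290.43
Quarter 2: $290.43 +$10.00 interest = $300.43; pay $122.09 → $178.34
Quarter 3: $178.34 +$6.00 interest = $184.34; pay $118.09 → $66.25
Quarter 4: $66.25 +$3.00 interest = $69.25; pay $69.25 → $0.00
Total paid: $434.52

$434.52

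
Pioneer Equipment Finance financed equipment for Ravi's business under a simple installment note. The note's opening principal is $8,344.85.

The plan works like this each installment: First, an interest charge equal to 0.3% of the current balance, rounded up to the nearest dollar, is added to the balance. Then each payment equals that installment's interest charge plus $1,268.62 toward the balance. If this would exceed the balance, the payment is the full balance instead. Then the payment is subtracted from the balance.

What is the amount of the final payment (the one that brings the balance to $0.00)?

$736.13

# | Opening | Interest | Payment | End bal
1 | $8,344.85 | $26.00 | $1,294.62 | $7,076.23
2 | $7,076.23 | $22.00 | $1,290.62 | $5,807.61
3 | $5,807.61 | $18.00 | $1,286.62 | $4,538.99
4 | $4,538.99 | $14.00 | $1,282.62 | $3,270.37
5 | $3,270.37 | $10.00 | $1,278.62 | $2,001.75
6 | $2,001.75 | $7.00 | $1,275.62 | $733.13
7 | $733.13 | $3.00 | $736.13 | $0.00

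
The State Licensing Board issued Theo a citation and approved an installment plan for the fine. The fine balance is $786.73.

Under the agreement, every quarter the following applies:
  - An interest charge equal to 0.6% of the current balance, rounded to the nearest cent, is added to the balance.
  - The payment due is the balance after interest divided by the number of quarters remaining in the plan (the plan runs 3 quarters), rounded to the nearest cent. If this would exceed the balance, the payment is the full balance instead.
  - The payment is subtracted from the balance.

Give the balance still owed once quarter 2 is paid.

# | Opening | Interest | Payment | End bal
1 | $786.73 | $4.72 | $263.82 | $527.63
2 | $527.63 | $3.17 | $265.40 | $265.40

$265.40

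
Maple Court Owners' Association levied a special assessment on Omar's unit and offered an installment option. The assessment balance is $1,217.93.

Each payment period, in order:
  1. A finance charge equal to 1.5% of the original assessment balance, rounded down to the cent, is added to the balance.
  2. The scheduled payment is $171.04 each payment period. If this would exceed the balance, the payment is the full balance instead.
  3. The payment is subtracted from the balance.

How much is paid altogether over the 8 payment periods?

Payment period 1: opening $1,217.93; interest $18.26 → $1,236.19; payment $171.04; balance $1,065.15
Payment period 2: opening $1,065.15; interest $18.26 → $1,083.41; payment $171.04; balance $912.37
Payment period 3: opening $912.37; interest $18.26 → $930.63; payment $171.04; balance $759.59
Payment period 4: opening $759.59; interest $18.26 → $777.85; payment $171.04; balance $606.81
Payment period 5: opening $606.81; interest $18.26 → $625.07; payment $171.04; balance $454.03
Payment period 6: opening $454.03; interest $18.26 → $472.29; payment $171.04; balance $301.25
Payment period 7: opening $301.25; interest $18.26 → $319.51; payment $171.04; balance $148.47
Payment period 8: opening $148.47; interest $18.26 → $166.73; payment $166.73; balance $0.00
Total paid: $1,364.01

$1,364.01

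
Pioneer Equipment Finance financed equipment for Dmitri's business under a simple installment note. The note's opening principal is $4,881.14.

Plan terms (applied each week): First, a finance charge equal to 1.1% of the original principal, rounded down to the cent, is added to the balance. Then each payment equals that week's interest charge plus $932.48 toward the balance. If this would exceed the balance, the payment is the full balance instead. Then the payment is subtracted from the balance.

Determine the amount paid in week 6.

Week 1: $4,881.14 +$53.69 interest = $4,934.83; pay $986.17 → $3,948.66
Week 2: $3,948.66 +$53.69 interest = $4,002.35; pay $986.17 → $3,016.18
Week 3: $3,016.18 +$53.69 interest = $3,069.87; pay $986.17 → $2,083.70
Week 4: $2,083.70 +$53.69 interest = $2,137.39; pay $986.17 → $1,151.22
Week 5: $1,151.22 +$53.69 interest = $1,204.91; pay $986.17 → $218.74
Week 6: $218.74 +$53.69 interest = $272.43; pay $272.43 → $0.00

$272.43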